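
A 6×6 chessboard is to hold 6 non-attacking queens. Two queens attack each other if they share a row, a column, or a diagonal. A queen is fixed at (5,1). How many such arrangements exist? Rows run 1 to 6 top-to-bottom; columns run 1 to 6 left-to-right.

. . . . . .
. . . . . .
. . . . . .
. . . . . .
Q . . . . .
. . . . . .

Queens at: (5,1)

Branch on row 1: col 2 → 0; col 3 → 1; col 4 → 0; col 6 → 0.
Sum: 0 + 1 + 0 + 0 = 1.

1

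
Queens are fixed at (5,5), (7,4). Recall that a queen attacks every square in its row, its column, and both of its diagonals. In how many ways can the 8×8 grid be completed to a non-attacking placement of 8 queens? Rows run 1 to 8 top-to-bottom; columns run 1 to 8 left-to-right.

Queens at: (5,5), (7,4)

Branch on row 1: col 2 → 0; col 3 → 1; col 6 → 1; col 7 → 0; col 8 → 0.
Sum: 0 + 1 + 1 + 0 + 0 = 2.

2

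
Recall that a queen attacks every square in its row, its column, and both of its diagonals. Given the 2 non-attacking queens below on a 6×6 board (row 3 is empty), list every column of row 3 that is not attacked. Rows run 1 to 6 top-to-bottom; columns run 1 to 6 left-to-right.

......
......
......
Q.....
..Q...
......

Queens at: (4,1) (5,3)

(4,1) attacks row 3 at column 1 and diagonals 2.
(5,3) attacks row 3 at column 3 and diagonals 1, 5.
Attacked columns: {1, 2, 3, 5}. Safe: {4, 6}.

columns 4, 6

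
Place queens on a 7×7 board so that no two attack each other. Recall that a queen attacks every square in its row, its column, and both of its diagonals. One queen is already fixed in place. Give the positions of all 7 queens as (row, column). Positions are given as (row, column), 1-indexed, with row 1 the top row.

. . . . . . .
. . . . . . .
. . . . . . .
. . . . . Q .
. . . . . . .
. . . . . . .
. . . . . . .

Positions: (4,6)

Row 1: attacked by (4,6)→{3,6}. Safe: 1, 2, 4, 5, 7. Place at column 5.
Row 2: attacked by (1,5)→{4,5,6}; (4,6)→{4,6}. Safe: 1, 2, 3, 7. Place at column 7.
Row 3: attacked by (1,5)→{3,5,7}; (2,7)→{6,7}; (4,6)→{5,6,7}. Safe: 1, 2, 4. Place at column 2.
Row 5: attacked by (1,5)→{1,5}; (2,7)→{4,7}; (3,2)→{2,4}; (4,6)→{5,6,7}. Safe: 3. Place at column 3.
Row 6: attacked by (1,5)→{5}; (2,7)→{3,7}; (3,2)→{2,5}; (4,6)→{4,6}; (5,3)→{2,3,4}. Safe: 1. Place at column 1.
Row 7: attacked by (1,5)→{5}; (2,7)→{2,7}; (3,2)→{2,6}; (4,6)→{3,6}; (5,3)→{1,3,5}; (6,1)→{1,2}. Safe: 4. Place at column 4.
Columns [5, 7, 2, 6, 3, 1, 4], r−c [-4, -5, 1, -2, 2, 5, 3], r+c [6, 9, 5, 10, 8, 7, 11] are all distinct, so no two queens attack.

(1,5) (2,7) (3,2) (4,6) (5,3) (6,1) (7,4)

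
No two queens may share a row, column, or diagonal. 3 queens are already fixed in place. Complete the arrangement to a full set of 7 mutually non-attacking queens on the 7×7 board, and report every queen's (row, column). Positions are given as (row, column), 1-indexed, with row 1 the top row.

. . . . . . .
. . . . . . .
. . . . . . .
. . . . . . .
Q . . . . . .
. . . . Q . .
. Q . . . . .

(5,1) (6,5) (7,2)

(1,6) (2,3) (3,7) (4,4) (5,1) (6,5) (7,2)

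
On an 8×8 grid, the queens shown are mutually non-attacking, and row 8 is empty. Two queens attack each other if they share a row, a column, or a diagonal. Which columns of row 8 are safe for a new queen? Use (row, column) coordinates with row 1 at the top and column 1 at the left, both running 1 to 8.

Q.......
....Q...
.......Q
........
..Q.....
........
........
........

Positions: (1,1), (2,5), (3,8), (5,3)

(1,1) attacks row 8 at column 1 and diagonals 8.
(2,5) attacks row 8 at column 5.
(3,8) attacks row 8 at column 8 and diagonals 3.
(5,3) attacks row 8 at column 3 and diagonals 6.
Attacked columns: {1, 3, 5, 6, 8}. Safe: {2, 4, 7}.

columns 2, 4, 7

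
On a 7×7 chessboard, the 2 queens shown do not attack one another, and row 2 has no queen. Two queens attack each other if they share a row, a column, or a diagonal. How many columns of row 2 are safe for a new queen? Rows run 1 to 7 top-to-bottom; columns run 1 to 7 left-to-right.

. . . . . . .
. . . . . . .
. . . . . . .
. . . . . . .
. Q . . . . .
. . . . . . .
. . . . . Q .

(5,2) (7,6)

3

(5,2) attacks row 2 at column 2 and diagonals 5.
(7,6) attacks row 2 at column 6 and diagonals 1.
Attacked columns: {1, 2, 5, 6}. Safe: {3, 4, 7}.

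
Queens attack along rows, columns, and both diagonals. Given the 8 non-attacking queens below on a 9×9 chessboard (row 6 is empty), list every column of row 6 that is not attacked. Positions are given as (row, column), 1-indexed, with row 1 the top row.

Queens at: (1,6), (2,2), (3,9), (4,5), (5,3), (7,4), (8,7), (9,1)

(1,6) attacks row 6 at column 6 and diagonals 1.
(2,2) attacks row 6 at column 2 and diagonals 6.
(3,9) attacks row 6 at column 9 and diagonals 6.
(4,5) attacks row 6 at column 5 and diagonals 3, 7.
(5,3) attacks row 6 at column 3 and diagonals 2, 4.
(7,4) attacks row 6 at column 4 and diagonals 3, 5.
(8,7) attacks row 6 at column 7 and diagonals 5, 9.
(9,1) attacks row 6 at column 1 and diagonals 4.
Attacked columns: {1, 2, 3, 4, 5, 6, 7, 9}. Safe: {8}.

columns 8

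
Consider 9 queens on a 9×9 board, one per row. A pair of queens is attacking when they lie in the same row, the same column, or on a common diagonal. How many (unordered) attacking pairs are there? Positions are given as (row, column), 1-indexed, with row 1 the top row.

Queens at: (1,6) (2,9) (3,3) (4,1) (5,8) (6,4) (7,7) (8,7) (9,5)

Same column: (7,7)–(8,7) (column 7).
Same diagonal: (3,3)–(7,7) (|3−7| = |3−7| = 4); (7,7)–(9,5) (|7−9| = |7−5| = 2).
Total attacking pairs: 3.

3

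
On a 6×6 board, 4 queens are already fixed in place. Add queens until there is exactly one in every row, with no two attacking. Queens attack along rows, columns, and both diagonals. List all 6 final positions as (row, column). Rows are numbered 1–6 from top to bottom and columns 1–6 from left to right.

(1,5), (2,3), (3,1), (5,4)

(1,5) (2,3) (3,1) (4,6) (5,4) (6,2)

Row 4: attacked by (1,5)→{2,5}; (2,3)→{1,3,5}; (3,1)→{1,2}; (5,4)→{3,4,5}. Safe: 6. Place at column 6.
Row 6: attacked by (1,5)→{5}; (2,3)→{3}; (3,1)→{1,4}; (4,6)→{4,6}; (5,4)→{3,4,5}. Safe: 2. Place at column 2.
Columns [5, 3, 1, 6, 4, 2], r−c [-4, -1, 2, -2, 1, 4], r+c [6, 5, 4, 10, 9, 8] are all distinct, so no two queens attack.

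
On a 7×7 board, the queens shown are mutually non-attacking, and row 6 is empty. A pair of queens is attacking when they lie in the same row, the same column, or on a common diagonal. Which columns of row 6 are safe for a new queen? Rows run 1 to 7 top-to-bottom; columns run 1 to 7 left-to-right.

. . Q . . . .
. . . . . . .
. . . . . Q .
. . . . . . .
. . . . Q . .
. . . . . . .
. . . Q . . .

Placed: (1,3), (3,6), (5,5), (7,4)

columns 1, 2, 7

(1,3) attacks row 6 at column 3.
(3,6) attacks row 6 at column 6 and diagonals 3.
(5,5) attacks row 6 at column 5 and diagonals 4, 6.
(7,4) attacks row 6 at column 4 and diagonals 3, 5.
Attacked columns: {3, 4, 5, 6}. Safe: {1, 2, 7}.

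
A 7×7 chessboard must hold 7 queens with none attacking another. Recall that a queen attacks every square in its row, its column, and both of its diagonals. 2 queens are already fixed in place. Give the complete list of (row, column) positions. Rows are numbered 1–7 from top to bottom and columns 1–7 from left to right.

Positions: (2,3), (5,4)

Row 1: attacked by (2,3)→{2,3,4}; (5,4)→{4}. Safe: 1, 5, 6, 7. Place at column 5.
Row 3: attacked by (1,5)→{3,5,7}; (2,3)→{2,3,4}; (5,4)→{2,4,6}. Safe: 1. Place at column 1.
Row 4: attacked by (1,5)→{2,5}; (2,3)→{1,3,5}; (3,1)→{1,2}; (5,4)→{3,4,5}. Safe: 6, 7. Place at column 6.
Row 6: attacked by (1,5)→{5}; (2,3)→{3,7}; (3,1)→{1,4}; (4,6)→{4,6}; (5,4)→{3,4,5}. Safe: 2. Place at column 2.
Row 7: attacked by (1,5)→{5}; (2,3)→{3}; (3,1)→{1,5}; (4,6)→{3,6}; (5,4)→{2,4,6}; (6,2)→{1,2,3}. Safe: 7. Place at column 7.
Columns [5, 3, 1, 6, 4, 2, 7], r−c [-4, -1, 2, -2, 1, 4, 0], r+c [6, 5, 4, 10, 9, 8, 14] are all distinct, so no two queens attack.

(1,5) (2,3) (3,1) (4,6) (5,4) (6,2) (7,7)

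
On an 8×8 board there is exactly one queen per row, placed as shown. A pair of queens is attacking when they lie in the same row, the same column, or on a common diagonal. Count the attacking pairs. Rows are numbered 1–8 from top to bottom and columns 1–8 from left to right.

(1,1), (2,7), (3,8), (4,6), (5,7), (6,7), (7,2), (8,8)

Same column: (2,7)–(5,7) (column 7); (2,7)–(6,7) (column 7); (3,8)–(8,8) (column 8); (5,7)–(6,7) (column 7).
Same diagonal: (1,1)–(8,8) (|1−8| = |1−8| = 7); (2,7)–(3,8) (|2−3| = |7−8| = 1); (2,7)–(7,2) (|2−7| = |7−2| = 5); (4,6)–(5,7) (|4−5| = |6−7| = 1).
Total attacking pairs: 8.

8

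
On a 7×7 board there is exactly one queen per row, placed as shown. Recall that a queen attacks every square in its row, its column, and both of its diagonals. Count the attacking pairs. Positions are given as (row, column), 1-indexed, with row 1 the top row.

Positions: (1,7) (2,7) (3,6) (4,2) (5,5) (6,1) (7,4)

2

Same column: (1,7)–(2,7) (column 7).
Same diagonal: (2,7)–(3,6) (|2−3| = |7−6| = 1).
Total attacking pairs: 2.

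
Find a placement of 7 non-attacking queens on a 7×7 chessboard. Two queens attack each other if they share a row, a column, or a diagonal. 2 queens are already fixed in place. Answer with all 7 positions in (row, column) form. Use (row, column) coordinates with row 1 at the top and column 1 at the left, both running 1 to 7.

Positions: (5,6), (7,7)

(1,4) (2,1) (3,5) (4,2) (5,6) (6,3) (7,7)

Row 1: attacked by (5,6)→{2,6}; (7,7)→{1,7}. Safe: 3, 4, 5. Place at column 4.
Row 2: attacked by (1,4)→{3,4,5}; (5,6)→{3,6}; (7,7)→{2,7}. Safe: 1. Place at column 1.
Row 3: attacked by (1,4)→{2,4,6}; (2,1)→{1,2}; (5,6)→{4,6}; (7,7)→{3,7}. Safe: 5. Place at column 5.
Row 4: attacked by (1,4)→{1,4,7}; (2,1)→{1,3}; (3,5)→{4,5,6}; (5,6)→{5,6,7}; (7,7)→{4,7}. Safe: 2. Place at column 2.
Row 6: attacked by (1,4)→{4}; (2,1)→{1,5}; (3,5)→{2,5}; (4,2)→{2,4}; (5,6)→{5,6,7}; (7,7)→{6,7}. Safe: 3. Place at column 3.
Columns [4, 1, 5, 2, 6, 3, 7], r−c [-3, 1, -2, 2, -1, 3, 0], r+c [5, 3, 8, 6, 11, 9, 14] are all distinct, so no two queens attack.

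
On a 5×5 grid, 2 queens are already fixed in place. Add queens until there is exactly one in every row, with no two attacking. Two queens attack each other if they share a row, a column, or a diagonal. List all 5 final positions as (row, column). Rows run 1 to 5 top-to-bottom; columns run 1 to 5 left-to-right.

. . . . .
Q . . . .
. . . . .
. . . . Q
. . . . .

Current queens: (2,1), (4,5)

(1,4) (2,1) (3,3) (4,5) (5,2)

Row 1: attacked by (2,1)→{1,2}; (4,5)→{2,5}. Safe: 3, 4. Place at column 4.
Row 3: attacked by (1,4)→{2,4}; (2,1)→{1,2}; (4,5)→{4,5}. Safe: 3. Place at column 3.
Row 5: attacked by (1,4)→{4}; (2,1)→{1,4}; (3,3)→{1,3,5}; (4,5)→{4,5}. Safe: 2. Place at column 2.
Columns [4, 1, 3, 5, 2], r−c [-3, 1, 0, -1, 3], r+c [5, 3, 6, 9, 7] are all distinct, so no two queens attack.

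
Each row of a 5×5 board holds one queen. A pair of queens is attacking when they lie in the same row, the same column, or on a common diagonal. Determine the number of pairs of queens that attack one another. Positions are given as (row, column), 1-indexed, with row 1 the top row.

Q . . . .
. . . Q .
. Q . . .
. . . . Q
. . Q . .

0

All columns are distinct and no two queens satisfy |Δrow| = |Δcol|, so no pair attacks.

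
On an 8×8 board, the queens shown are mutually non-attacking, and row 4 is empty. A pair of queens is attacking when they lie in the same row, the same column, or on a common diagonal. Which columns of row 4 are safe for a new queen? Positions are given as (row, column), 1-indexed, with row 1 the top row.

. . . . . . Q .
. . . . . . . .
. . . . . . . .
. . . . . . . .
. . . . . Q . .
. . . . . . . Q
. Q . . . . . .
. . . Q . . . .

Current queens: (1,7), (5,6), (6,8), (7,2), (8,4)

columns 1, 3

(1,7) attacks row 4 at column 7 and diagonals 4.
(5,6) attacks row 4 at column 6 and diagonals 5, 7.
(6,8) attacks row 4 at column 8 and diagonals 6.
(7,2) attacks row 4 at column 2 and diagonals 5.
(8,4) attacks row 4 at column 4 and diagonals 8.
Attacked columns: {2, 4, 5, 6, 7, 8}. Safe: {1, 3}.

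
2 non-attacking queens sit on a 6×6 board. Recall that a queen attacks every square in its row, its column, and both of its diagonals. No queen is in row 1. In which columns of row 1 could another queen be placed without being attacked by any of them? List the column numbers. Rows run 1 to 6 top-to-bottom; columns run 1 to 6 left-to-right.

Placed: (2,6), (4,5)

columns 1, 3, 4

(2,6) attacks row 1 at column 6 and diagonals 5.
(4,5) attacks row 1 at column 5 and diagonals 2.
Attacked columns: {2, 5, 6}. Safe: {1, 3, 4}.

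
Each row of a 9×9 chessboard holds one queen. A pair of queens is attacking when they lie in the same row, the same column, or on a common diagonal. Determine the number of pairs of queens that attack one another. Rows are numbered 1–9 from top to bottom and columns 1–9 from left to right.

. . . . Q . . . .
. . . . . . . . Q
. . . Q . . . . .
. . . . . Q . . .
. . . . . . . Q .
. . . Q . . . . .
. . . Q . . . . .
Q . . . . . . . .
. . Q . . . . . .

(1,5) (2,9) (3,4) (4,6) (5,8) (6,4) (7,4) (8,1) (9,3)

Same column: (3,4)–(6,4) (column 4); (3,4)–(7,4) (column 4); (6,4)–(7,4) (column 4).
Same diagonal: (2,9)–(7,4) (|2−7| = |9−4| = 5); (4,6)–(6,4) (|4−6| = |6−4| = 2).
Total attacking pairs: 5.

5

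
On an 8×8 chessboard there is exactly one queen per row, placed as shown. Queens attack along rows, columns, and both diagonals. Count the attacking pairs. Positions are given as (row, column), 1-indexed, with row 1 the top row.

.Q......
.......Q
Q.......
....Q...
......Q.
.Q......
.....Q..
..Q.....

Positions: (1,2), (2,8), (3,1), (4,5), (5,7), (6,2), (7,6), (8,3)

2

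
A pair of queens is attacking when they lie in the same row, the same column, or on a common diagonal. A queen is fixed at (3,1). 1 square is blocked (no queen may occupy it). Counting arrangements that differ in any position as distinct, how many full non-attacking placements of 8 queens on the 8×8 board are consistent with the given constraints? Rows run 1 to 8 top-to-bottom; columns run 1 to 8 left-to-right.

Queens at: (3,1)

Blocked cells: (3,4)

16

Branch on row 1: col 2 → 1; col 4 → 4; col 5 → 4; col 6 → 4; col 7 → 1; col 8 → 2.
Sum: 1 + 4 + 4 + 4 + 1 + 2 = 16.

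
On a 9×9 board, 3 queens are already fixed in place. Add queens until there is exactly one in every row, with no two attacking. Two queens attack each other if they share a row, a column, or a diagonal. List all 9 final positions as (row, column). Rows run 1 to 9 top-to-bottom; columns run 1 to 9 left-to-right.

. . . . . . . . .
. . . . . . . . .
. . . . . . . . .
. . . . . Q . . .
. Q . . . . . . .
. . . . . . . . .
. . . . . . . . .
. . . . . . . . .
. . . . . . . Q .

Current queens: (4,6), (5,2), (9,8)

Row 1: attacked by (4,6)→{3,6,9}; (5,2)→{2,6}; (9,8)→{8}. Safe: 1, 4, 5, 7. Place at column 4.
Row 2: attacked by (1,4)→{3,4,5}; (4,6)→{4,6,8}; (5,2)→{2,5}; (9,8)→{1,8}. Safe: 7, 9. Place at column 9.
Row 3: attacked by (1,4)→{2,4,6}; (2,9)→{8,9}; (4,6)→{5,6,7}; (5,2)→{2,4}; (9,8)→{2,8}. Safe: 1, 3. Place at column 3.
Row 6: attacked by (1,4)→{4,9}; (2,9)→{5,9}; (3,3)→{3,6}; (4,6)→{4,6,8}; (5,2)→{1,2,3}; (9,8)→{5,8}. Safe: 7. Place at column 7.
Row 7: attacked by (1,4)→{4}; (2,9)→{4,9}; (3,3)→{3,7}; (4,6)→{3,6,9}; (5,2)→{2,4}; (6,7)→{6,7,8}; (9,8)→{6,8}. Safe: 1, 5. Place at column 5.
Row 8: attacked by (1,4)→{4}; (2,9)→{3,9}; (3,3)→{3,8}; (4,6)→{2,6}; (5,2)→{2,5}; (6,7)→{5,7,9}; (7,5)→{4,5,6}; (9,8)→{7,8,9}. Safe: 1. Place at column 1.
Columns [4, 9, 3, 6, 2, 7, 5, 1, 8], r−c [-3, -7, 0, -2, 3, -1, 2, 7, 1], r+c [5, 11, 6, 10, 7, 13, 12, 9, 17] are all distinct, so no two queens attack.

(1,4) (2,9) (3,3) (4,6) (5,2) (6,7) (7,5) (8,1) (9,8)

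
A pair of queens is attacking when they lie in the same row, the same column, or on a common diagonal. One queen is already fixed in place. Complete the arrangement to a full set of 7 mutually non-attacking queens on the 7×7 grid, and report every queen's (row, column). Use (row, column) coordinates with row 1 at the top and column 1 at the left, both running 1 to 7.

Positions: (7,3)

(1,7) (2,4) (3,1) (4,5) (5,2) (6,6) (7,3)

Row 1: attacked by (7,3)→{3}. Safe: 1, 2, 4, 5, 6, 7. Place at column 7.
Row 2: attacked by (1,7)→{6,7}; (7,3)→{3}. Safe: 1, 2, 4, 5. Place at column 4.
Row 3: attacked by (1,7)→{5,7}; (2,4)→{3,4,5}; (7,3)→{3,7}. Safe: 1, 2, 6. Place at column 1.
Row 4: attacked by (1,7)→{4,7}; (2,4)→{2,4,6}; (3,1)→{1,2}; (7,3)→{3,6}. Safe: 5. Place at column 5.
Row 5: attacked by (1,7)→{3,7}; (2,4)→{1,4,7}; (3,1)→{1,3}; (4,5)→{4,5,6}; (7,3)→{1,3,5}. Safe: 2. Place at column 2.
Row 6: attacked by (1,7)→{2,7}; (2,4)→{4}; (3,1)→{1,4}; (4,5)→{3,5,7}; (5,2)→{1,2,3}; (7,3)→{2,3,4}. Safe: 6. Place at column 6.
Columns [7, 4, 1, 5, 2, 6, 3], r−c [-6, -2, 2, -1, 3, 0, 4], r+c [8, 6, 4, 9, 7, 12, 10] are all distinct, so no two queens attack.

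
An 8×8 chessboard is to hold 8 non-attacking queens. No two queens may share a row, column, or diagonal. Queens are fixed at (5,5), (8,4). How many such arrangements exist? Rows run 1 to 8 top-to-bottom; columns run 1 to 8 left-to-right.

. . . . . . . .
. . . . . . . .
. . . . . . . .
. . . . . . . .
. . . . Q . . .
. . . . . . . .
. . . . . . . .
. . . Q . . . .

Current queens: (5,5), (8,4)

Branch on row 1: col 2 → 0; col 3 → 2; col 6 → 1; col 7 → 1; col 8 → 0.
Sum: 0 + 2 + 1 + 1 + 0 = 4.

4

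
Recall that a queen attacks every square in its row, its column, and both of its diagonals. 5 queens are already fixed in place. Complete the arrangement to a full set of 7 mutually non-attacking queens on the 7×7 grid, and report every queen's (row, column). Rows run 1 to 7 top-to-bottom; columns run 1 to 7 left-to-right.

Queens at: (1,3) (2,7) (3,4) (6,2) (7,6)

(1,3) (2,7) (3,4) (4,1) (5,5) (6,2) (7,6)

Row 4: attacked by (1,3)→{3,6}; (2,7)→{5,7}; (3,4)→{3,4,5}; (6,2)→{2,4}; (7,6)→{3,6}. Safe: 1. Place at column 1.
Row 5: attacked by (1,3)→{3,7}; (2,7)→{4,7}; (3,4)→{2,4,6}; (4,1)→{1,2}; (6,2)→{1,2,3}; (7,6)→{4,6}. Safe: 5. Place at column 5.
Columns [3, 7, 4, 1, 5, 2, 6], r−c [-2, -5, -1, 3, 0, 4, 1], r+c [4, 9, 7, 5, 10, 8, 13] are all distinct, so no two queens attack.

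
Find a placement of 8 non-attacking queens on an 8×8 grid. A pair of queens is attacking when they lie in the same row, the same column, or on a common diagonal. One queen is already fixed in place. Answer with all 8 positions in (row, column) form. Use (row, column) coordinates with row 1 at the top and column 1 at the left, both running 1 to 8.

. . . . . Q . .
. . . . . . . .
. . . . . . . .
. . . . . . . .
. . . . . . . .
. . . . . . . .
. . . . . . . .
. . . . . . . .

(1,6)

Row 2: attacked by (1,6)→{5,6,7}. Safe: 1, 2, 3, 4, 8. Place at column 2.
Row 3: attacked by (1,6)→{4,6,8}; (2,2)→{1,2,3}. Safe: 5, 7. Place at column 7.
Row 4: attacked by (1,6)→{3,6}; (2,2)→{2,4}; (3,7)→{6,7,8}. Safe: 1, 5. Place at column 1.
Row 5: attacked by (1,6)→{2,6}; (2,2)→{2,5}; (3,7)→{5,7}; (4,1)→{1,2}. Safe: 3, 4, 8. Place at column 3.
Row 6: attacked by (1,6)→{1,6}; (2,2)→{2,6}; (3,7)→{4,7}; (4,1)→{1,3}; (5,3)→{2,3,4}. Safe: 5, 8. Place at column 5.
Row 7: attacked by (1,6)→{6}; (2,2)→{2,7}; (3,7)→{3,7}; (4,1)→{1,4}; (5,3)→{1,3,5}; (6,5)→{4,5,6}. Safe: 8. Place at column 8.
Row 8: attacked by (1,6)→{6}; (2,2)→{2,8}; (3,7)→{2,7}; (4,1)→{1,5}; (5,3)→{3,6}; (6,5)→{3,5,7}; (7,8)→{7,8}. Safe: 4. Place at column 4.
Columns [6, 2, 7, 1, 3, 5, 8, 4], r−c [-5, 0, -4, 3, 2, 1, -1, 4], r+c [7, 4, 10, 5, 8, 11, 15, 12] are all distinct, so no two queens attack.

(1,6) (2,2) (3,7) (4,1) (5,3) (6,5) (7,8) (8,4)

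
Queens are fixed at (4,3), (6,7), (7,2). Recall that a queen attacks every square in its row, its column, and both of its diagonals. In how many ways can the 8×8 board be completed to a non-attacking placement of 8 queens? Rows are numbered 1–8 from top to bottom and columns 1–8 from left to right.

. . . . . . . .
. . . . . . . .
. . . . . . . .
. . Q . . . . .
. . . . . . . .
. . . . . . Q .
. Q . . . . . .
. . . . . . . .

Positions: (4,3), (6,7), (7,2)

1

Branch on row 1: col 1 → 0; col 4 → 1; col 5 → 0.
Sum: 0 + 1 + 0 = 1.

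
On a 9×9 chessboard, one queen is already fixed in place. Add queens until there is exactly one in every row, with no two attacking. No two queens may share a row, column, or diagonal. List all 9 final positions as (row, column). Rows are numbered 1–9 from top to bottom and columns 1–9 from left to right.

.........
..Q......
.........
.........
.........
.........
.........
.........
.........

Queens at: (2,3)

(1,1) (2,3) (3,8) (4,6) (5,9) (6,2) (7,5) (8,7) (9,4)

Row 1: attacked by (2,3)→{2,3,4}. Safe: 1, 5, 6, 7, 8, 9. Place at column 1.
Row 3: attacked by (1,1)→{1,3}; (2,3)→{2,3,4}. Safe: 5, 6, 7, 8, 9. Place at column 8.
Row 4: attacked by (1,1)→{1,4}; (2,3)→{1,3,5}; (3,8)→{7,8,9}. Safe: 2, 6. Place at column 6.
Row 5: attacked by (1,1)→{1,5}; (2,3)→{3,6}; (3,8)→{6,8}; (4,6)→{5,6,7}. Safe: 2, 4, 9. Place at column 9.
Row 6: attacked by (1,1)→{1,6}; (2,3)→{3,7}; (3,8)→{5,8}; (4,6)→{4,6,8}; (5,9)→{8,9}. Safe: 2. Place at column 2.
Row 7: attacked by (1,1)→{1,7}; (2,3)→{3,8}; (3,8)→{4,8}; (4,6)→{3,6,9}; (5,9)→{7,9}; (6,2)→{1,2,3}. Safe: 5. Place at column 5.
Row 8: attacked by (1,1)→{1,8}; (2,3)→{3,9}; (3,8)→{3,8}; (4,6)→{2,6}; (5,9)→{6,9}; (6,2)→{2,4}; (7,5)→{4,5,6}. Safe: 7. Place at column 7.
Row 9: attacked by (1,1)→{1,9}; (2,3)→{3}; (3,8)→{2,8}; (4,6)→{1,6}; (5,9)→{5,9}; (6,2)→{2,5}; (7,5)→{3,5,7}; (8,7)→{6,7,8}. Safe: 4. Place at column 4.
Columns [1, 3, 8, 6, 9, 2, 5, 7, 4], r−c [0, -1, -5, -2, -4, 4, 2, 1, 5], r+c [2, 5, 11, 10, 14, 8, 12, 15, 13] are all distinct, so no two queens attack.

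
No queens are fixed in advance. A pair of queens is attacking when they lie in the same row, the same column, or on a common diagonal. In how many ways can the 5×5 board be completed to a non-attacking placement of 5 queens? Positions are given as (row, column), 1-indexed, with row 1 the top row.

Branch on row 1: col 1 → 2; col 2 → 2; col 3 → 2; col 4 → 2; col 5 → 2.
Sum: 2 + 2 + 2 + 2 + 2 = 10.
(This is the classic 5-queens count.)

10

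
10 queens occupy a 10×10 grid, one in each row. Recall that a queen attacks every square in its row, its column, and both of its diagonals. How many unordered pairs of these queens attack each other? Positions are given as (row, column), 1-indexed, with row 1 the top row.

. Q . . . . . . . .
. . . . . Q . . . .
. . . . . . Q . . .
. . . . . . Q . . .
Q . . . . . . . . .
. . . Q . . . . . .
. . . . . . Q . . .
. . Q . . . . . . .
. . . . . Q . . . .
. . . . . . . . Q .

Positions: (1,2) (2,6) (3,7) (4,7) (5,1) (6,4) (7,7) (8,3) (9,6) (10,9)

7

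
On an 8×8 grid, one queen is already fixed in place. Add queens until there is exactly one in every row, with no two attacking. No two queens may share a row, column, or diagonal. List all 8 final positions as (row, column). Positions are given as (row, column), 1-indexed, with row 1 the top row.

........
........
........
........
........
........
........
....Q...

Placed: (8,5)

Row 1: attacked by (8,5)→{5}. Safe: 1, 2, 3, 4, 6, 7, 8. Place at column 7.
Row 2: attacked by (1,7)→{6,7,8}; (8,5)→{5}. Safe: 1, 2, 3, 4. Place at column 4.
Row 3: attacked by (1,7)→{5,7}; (2,4)→{3,4,5}; (8,5)→{5}. Safe: 1, 2, 6, 8. Place at column 2.
Row 4: attacked by (1,7)→{4,7}; (2,4)→{2,4,6}; (3,2)→{1,2,3}; (8,5)→{1,5}. Safe: 8. Place at column 8.
Row 5: attacked by (1,7)→{3,7}; (2,4)→{1,4,7}; (3,2)→{2,4}; (4,8)→{7,8}; (8,5)→{2,5,8}. Safe: 6. Place at column 6.
Row 6: attacked by (1,7)→{2,7}; (2,4)→{4,8}; (3,2)→{2,5}; (4,8)→{6,8}; (5,6)→{5,6,7}; (8,5)→{3,5,7}. Safe: 1. Place at column 1.
Row 7: attacked by (1,7)→{1,7}; (2,4)→{4}; (3,2)→{2,6}; (4,8)→{5,8}; (5,6)→{4,6,8}; (6,1)→{1,2}; (8,5)→{4,5,6}. Safe: 3. Place at column 3.
Columns [7, 4, 2, 8, 6, 1, 3, 5], r−c [-6, -2, 1, -4, -1, 5, 4, 3], r+c [8, 6, 5, 12, 11, 7, 10, 13] are all distinct, so no two queens attack.

(1,7) (2,4) (3,2) (4,8) (5,6) (6,1) (7,3) (8,5)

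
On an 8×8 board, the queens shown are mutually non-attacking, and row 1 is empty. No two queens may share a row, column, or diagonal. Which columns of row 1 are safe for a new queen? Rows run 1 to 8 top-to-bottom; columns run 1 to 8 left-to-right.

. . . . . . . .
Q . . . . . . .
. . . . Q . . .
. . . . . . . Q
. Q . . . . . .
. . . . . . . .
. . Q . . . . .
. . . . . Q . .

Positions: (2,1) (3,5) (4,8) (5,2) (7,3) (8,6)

(2,1) attacks row 1 at column 1 and diagonals 2.
(3,5) attacks row 1 at column 5 and diagonals 3, 7.
(4,8) attacks row 1 at column 8 and diagonals 5.
(5,2) attacks row 1 at column 2 and diagonals 6.
(7,3) attacks row 1 at column 3.
(8,6) attacks row 1 at column 6.
Attacked columns: {1, 2, 3, 5, 6, 7, 8}. Safe: {4}.

columns 4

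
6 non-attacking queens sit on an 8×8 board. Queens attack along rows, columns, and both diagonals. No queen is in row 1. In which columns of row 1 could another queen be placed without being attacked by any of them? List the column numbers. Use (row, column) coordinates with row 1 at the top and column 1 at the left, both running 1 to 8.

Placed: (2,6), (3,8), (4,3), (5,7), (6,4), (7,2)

columns 1

(2,6) attacks row 1 at column 6 and diagonals 5, 7.
(3,8) attacks row 1 at column 8 and diagonals 6.
(4,3) attacks row 1 at column 3 and diagonals 6.
(5,7) attacks row 1 at column 7 and diagonals 3.
(6,4) attacks row 1 at column 4.
(7,2) attacks row 1 at column 2 and diagonals 8.
Attacked columns: {2, 3, 4, 5, 6, 7, 8}. Safe: {1}.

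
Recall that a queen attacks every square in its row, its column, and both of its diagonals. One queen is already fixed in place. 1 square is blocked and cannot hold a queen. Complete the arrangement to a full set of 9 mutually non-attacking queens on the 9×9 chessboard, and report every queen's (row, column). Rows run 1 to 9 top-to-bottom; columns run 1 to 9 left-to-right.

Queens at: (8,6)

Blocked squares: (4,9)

Row 1: attacked by (8,6)→{6}. Safe: 1, 2, 3, 4, 5, 7, 8, 9. Place at column 9.
Row 2: attacked by (1,9)→{8,9}; (8,6)→{6}. Safe: 1, 2, 3, 4, 5, 7. Place at column 2.
Row 3: attacked by (1,9)→{7,9}; (2,2)→{1,2,3}; (8,6)→{1,6}. Safe: 4, 5, 8. Place at column 5.
Row 4: attacked by (1,9)→{6,9}; (2,2)→{2,4}; (3,5)→{4,5,6}; (8,6)→{2,6}. Blocked: 9. Safe: 1, 3, 7, 8. Place at column 7.
Row 5: attacked by (1,9)→{5,9}; (2,2)→{2,5}; (3,5)→{3,5,7}; (4,7)→{6,7,8}; (8,6)→{3,6,9}. Safe: 1, 4. Place at column 4.
Row 6: attacked by (1,9)→{4,9}; (2,2)→{2,6}; (3,5)→{2,5,8}; (4,7)→{5,7,9}; (5,4)→{3,4,5}; (8,6)→{4,6,8}. Safe: 1. Place at column 1.
Row 7: attacked by (1,9)→{3,9}; (2,2)→{2,7}; (3,5)→{1,5,9}; (4,7)→{4,7}; (5,4)→{2,4,6}; (6,1)→{1,2}; (8,6)→{5,6,7}. Safe: 8. Place at column 8.
Row 9: attacked by (1,9)→{1,9}; (2,2)→{2,9}; (3,5)→{5}; (4,7)→{2,7}; (5,4)→{4,8}; (6,1)→{1,4}; (7,8)→{6,8}; (8,6)→{5,6,7}. Safe: 3. Place at column 3.
Columns [9, 2, 5, 7, 4, 1, 8, 6, 3], r−c [-8, 0, -2, -3, 1, 5, -1, 2, 6], r+c [10, 4, 8, 11, 9, 7, 15, 14, 12] are all distinct, so no two queens attack.

(1,9) (2,2) (3,5) (4,7) (5,4) (6,1) (7,8) (8,6) (9,3)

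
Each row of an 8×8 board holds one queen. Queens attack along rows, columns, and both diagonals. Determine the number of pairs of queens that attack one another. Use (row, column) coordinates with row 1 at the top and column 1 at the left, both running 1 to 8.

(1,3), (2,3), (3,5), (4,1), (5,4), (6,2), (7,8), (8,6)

5

Same column: (1,3)–(2,3) (column 3).
Same diagonal: (1,3)–(3,5) (|1−3| = |3−5| = 2); (2,3)–(4,1) (|2−4| = |3−1| = 2); (2,3)–(7,8) (|2−7| = |3−8| = 5); (3,5)–(6,2) (|3−6| = |5−2| = 3).
Total attacking pairs: 5.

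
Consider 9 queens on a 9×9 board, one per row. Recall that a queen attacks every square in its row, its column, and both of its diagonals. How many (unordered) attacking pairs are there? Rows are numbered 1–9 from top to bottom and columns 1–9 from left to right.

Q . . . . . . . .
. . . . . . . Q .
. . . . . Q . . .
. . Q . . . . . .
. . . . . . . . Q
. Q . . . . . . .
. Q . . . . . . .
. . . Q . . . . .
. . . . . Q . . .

Same column: (3,6)–(9,6) (column 6); (6,2)–(7,2) (column 2).
Same diagonal: (3,6)–(7,2) (|3−7| = |6−2| = 4); (6,2)–(8,4) (|6−8| = |2−4| = 2).
Total attacking pairs: 4.

4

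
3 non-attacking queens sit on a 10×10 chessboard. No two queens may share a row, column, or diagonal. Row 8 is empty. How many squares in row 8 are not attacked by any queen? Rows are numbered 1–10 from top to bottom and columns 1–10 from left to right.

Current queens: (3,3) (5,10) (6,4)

(3,3) attacks row 8 at column 3 and diagonals 8.
(5,10) attacks row 8 at column 10 and diagonals 7.
(6,4) attacks row 8 at column 4 and diagonals 2, 6.
Attacked columns: {2, 3, 4, 6, 7, 8, 10}. Safe: {1, 5, 9}.

3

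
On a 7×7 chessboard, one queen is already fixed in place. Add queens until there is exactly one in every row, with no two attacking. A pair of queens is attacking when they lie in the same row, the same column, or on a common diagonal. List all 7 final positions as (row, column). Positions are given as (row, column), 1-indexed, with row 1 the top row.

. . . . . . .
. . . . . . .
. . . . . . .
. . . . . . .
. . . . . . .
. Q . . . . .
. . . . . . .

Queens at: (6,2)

(1,6) (2,1) (3,3) (4,5) (5,7) (6,2) (7,4)

Row 1: attacked by (6,2)→{2,7}. Safe: 1, 3, 4, 5, 6. Place at column 6.
Row 2: attacked by (1,6)→{5,6,7}; (6,2)→{2,6}. Safe: 1, 3, 4. Place at column 1.
Row 3: attacked by (1,6)→{4,6}; (2,1)→{1,2}; (6,2)→{2,5}. Safe: 3, 7. Place at column 3.
Row 4: attacked by (1,6)→{3,6}; (2,1)→{1,3}; (3,3)→{2,3,4}; (6,2)→{2,4}. Safe: 5, 7. Place at column 5.
Row 5: attacked by (1,6)→{2,6}; (2,1)→{1,4}; (3,3)→{1,3,5}; (4,5)→{4,5,6}; (6,2)→{1,2,3}. Safe: 7. Place at column 7.
Row 7: attacked by (1,6)→{6}; (2,1)→{1,6}; (3,3)→{3,7}; (4,5)→{2,5}; (5,7)→{5,7}; (6,2)→{1,2,3}. Safe: 4. Place at column 4.
Columns [6, 1, 3, 5, 7, 2, 4], r−c [-5, 1, 0, -1, -2, 4, 3], r+c [7, 3, 6, 9, 12, 8, 11] are all distinct, so no two queens attack.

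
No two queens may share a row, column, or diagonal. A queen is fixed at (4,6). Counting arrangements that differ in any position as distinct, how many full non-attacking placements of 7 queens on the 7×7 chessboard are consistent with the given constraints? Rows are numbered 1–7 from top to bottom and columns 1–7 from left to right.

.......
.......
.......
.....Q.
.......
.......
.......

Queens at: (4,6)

Branch on row 1: col 1 → 1; col 2 → 0; col 4 → 2; col 5 → 2; col 7 → 1.
Sum: 1 + 0 + 2 + 2 + 1 = 6.

6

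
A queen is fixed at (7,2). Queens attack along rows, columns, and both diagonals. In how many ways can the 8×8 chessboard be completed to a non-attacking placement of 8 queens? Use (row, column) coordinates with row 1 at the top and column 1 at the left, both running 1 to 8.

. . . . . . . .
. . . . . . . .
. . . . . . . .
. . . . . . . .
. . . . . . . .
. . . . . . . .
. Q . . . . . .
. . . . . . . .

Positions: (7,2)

Branch on row 1: col 1 → 2; col 3 → 3; col 4 → 1; col 5 → 2; col 6 → 5; col 7 → 3.
Sum: 2 + 3 + 1 + 2 + 5 + 3 = 16.

16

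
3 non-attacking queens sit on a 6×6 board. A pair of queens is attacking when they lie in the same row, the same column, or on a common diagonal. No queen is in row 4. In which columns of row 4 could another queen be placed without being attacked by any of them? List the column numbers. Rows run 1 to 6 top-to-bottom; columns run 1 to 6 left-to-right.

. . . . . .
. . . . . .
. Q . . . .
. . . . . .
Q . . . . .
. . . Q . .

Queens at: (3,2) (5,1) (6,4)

(3,2) attacks row 4 at column 2 and diagonals 1, 3.
(5,1) attacks row 4 at column 1 and diagonals 2.
(6,4) attacks row 4 at column 4 and diagonals 2, 6.
Attacked columns: {1, 2, 3, 4, 6}. Safe: {5}.

columns 5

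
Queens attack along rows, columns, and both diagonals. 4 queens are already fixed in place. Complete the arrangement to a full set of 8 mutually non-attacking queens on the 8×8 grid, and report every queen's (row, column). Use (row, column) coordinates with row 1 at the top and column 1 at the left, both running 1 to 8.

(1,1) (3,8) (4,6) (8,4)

(1,1) (2,5) (3,8) (4,6) (5,3) (6,7) (7,2) (8,4)

Row 2: attacked by (1,1)→{1,2}; (3,8)→{7,8}; (4,6)→{4,6,8}; (8,4)→{4}. Safe: 3, 5. Place at column 5.
Row 5: attacked by (1,1)→{1,5}; (2,5)→{2,5,8}; (3,8)→{6,8}; (4,6)→{5,6,7}; (8,4)→{1,4,7}. Safe: 3. Place at column 3.
Row 6: attacked by (1,1)→{1,6}; (2,5)→{1,5}; (3,8)→{5,8}; (4,6)→{4,6,8}; (5,3)→{2,3,4}; (8,4)→{2,4,6}. Safe: 7. Place at column 7.
Row 7: attacked by (1,1)→{1,7}; (2,5)→{5}; (3,8)→{4,8}; (4,6)→{3,6}; (5,3)→{1,3,5}; (6,7)→{6,7,8}; (8,4)→{3,4,5}. Safe: 2. Place at column 2.
Columns [1, 5, 8, 6, 3, 7, 2, 4], r−c [0, -3, -5, -2, 2, -1, 5, 4], r+c [2, 7, 11, 10, 8, 13, 9, 12] are all distinct, so no two queens attack.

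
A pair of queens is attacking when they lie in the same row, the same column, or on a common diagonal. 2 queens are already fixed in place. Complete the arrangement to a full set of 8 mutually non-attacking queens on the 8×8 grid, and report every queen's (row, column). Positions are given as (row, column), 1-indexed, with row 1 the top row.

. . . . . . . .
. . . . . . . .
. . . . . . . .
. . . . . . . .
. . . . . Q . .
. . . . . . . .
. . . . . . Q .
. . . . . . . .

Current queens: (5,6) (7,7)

(1,8) (2,4) (3,1) (4,3) (5,6) (6,2) (7,7) (8,5)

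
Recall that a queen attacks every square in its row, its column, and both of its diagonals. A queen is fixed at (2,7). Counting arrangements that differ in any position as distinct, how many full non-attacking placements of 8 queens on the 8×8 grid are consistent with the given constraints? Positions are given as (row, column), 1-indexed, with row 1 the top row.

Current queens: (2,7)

Branch on row 1: col 1 → 2; col 2 → 2; col 3 → 2; col 4 → 4; col 5 → 6.
Sum: 2 + 2 + 2 + 4 + 6 = 16.

16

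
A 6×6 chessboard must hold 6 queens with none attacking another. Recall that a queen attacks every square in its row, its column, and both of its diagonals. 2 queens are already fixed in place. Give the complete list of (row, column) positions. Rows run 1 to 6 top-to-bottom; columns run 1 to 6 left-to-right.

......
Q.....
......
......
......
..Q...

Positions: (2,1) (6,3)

Row 1: attacked by (2,1)→{1,2}; (6,3)→{3}. Safe: 4, 5, 6. Place at column 4.
Row 3: attacked by (1,4)→{2,4,6}; (2,1)→{1,2}; (6,3)→{3,6}. Safe: 5. Place at column 5.
Row 4: attacked by (1,4)→{1,4}; (2,1)→{1,3}; (3,5)→{4,5,6}; (6,3)→{1,3,5}. Safe: 2. Place at column 2.
Row 5: attacked by (1,4)→{4}; (2,1)→{1,4}; (3,5)→{3,5}; (4,2)→{1,2,3}; (6,3)→{2,3,4}. Safe: 6. Place at column 6.
Columns [4, 1, 5, 2, 6, 3], r−c [-3, 1, -2, 2, -1, 3], r+c [5, 3, 8, 6, 11, 9] are all distinct, so no two queens attack.

(1,4) (2,1) (3,5) (4,2) (5,6) (6,3)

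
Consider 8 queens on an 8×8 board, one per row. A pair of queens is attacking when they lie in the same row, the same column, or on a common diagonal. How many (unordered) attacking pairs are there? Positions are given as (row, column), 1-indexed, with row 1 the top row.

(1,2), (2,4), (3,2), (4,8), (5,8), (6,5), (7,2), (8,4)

Same column: (1,2)–(3,2) (column 2); (1,2)–(7,2) (column 2); (2,4)–(8,4) (column 4); (3,2)–(7,2) (column 2); (4,8)–(5,8) (column 8).
Same diagonal: (3,2)–(6,5) (|3−6| = |2−5| = 3); (4,8)–(8,4) (|4−8| = |8−4| = 4).
Total attacking pairs: 7.

7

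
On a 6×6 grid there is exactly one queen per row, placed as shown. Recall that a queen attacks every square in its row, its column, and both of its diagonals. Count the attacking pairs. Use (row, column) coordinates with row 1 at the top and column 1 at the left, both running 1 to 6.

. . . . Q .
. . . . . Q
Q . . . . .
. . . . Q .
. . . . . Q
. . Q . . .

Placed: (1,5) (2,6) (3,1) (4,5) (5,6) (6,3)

Same column: (1,5)–(4,5) (column 5); (2,6)–(5,6) (column 6).
Same diagonal: (1,5)–(2,6) (|1−2| = |5−6| = 1); (4,5)–(5,6) (|4−5| = |5−6| = 1); (4,5)–(6,3) (|4−6| = |5−3| = 2).
Total attacking pairs: 5.

5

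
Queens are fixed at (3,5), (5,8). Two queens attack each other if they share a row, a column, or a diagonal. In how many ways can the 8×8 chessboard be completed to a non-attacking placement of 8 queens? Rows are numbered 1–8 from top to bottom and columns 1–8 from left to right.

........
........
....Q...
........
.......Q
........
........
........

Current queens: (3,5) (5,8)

1

Branch on row 1: col 1 → 0; col 2 → 0; col 6 → 1.
Sum: 0 + 0 + 1 = 1.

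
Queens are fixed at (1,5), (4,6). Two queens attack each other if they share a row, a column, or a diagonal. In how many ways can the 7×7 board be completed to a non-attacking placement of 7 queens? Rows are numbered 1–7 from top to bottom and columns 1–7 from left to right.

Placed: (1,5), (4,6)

2

Branch on row 2: col 1 → 0; col 2 → 0; col 3 → 1; col 7 → 1.
Sum: 0 + 0 + 1 + 1 = 2.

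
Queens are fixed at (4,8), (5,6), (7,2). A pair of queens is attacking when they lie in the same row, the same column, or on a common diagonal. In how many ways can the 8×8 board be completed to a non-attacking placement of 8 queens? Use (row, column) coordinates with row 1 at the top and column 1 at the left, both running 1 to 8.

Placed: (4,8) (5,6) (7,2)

Branch on row 1: col 1 → 0; col 3 → 0; col 4 → 0; col 7 → 1.
Sum: 0 + 0 + 0 + 1 = 1.

1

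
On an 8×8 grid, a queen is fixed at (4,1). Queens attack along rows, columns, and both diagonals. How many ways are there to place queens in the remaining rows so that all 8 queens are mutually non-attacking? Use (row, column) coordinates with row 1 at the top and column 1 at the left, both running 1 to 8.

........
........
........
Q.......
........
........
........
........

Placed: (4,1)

Branch on row 1: col 2 → 2; col 3 → 4; col 5 → 5; col 6 → 4; col 7 → 2; col 8 → 1.
Sum: 2 + 4 + 5 + 4 + 2 + 1 = 18.

18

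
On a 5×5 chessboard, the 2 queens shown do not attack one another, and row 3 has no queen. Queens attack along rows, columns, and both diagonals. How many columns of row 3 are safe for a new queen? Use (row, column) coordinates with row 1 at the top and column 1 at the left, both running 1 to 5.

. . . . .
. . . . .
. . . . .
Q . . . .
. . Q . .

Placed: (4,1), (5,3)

1

(4,1) attacks row 3 at column 1 and diagonals 2.
(5,3) attacks row 3 at column 3 and diagonals 1, 5.
Attacked columns: {1, 2, 3, 5}. Safe: {4}.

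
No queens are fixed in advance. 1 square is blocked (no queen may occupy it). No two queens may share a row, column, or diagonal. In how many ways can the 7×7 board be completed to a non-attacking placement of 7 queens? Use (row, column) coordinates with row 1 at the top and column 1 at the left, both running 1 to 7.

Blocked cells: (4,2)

34

Branch on row 1: col 1 → 3; col 2 → 7; col 3 → 4; col 4 → 4; col 5 → 6; col 6 → 7; col 7 → 3.
Sum: 3 + 7 + 4 + 4 + 6 + 7 + 3 = 34.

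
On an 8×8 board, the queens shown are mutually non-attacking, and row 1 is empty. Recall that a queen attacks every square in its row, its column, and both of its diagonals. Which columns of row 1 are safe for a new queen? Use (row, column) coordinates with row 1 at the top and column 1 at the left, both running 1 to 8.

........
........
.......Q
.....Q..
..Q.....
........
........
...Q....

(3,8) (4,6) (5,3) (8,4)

columns 1, 2, 5

(3,8) attacks row 1 at column 8 and diagonals 6.
(4,6) attacks row 1 at column 6 and diagonals 3.
(5,3) attacks row 1 at column 3 and diagonals 7.
(8,4) attacks row 1 at column 4.
Attacked columns: {3, 4, 6, 7, 8}. Safe: {1, 2, 5}.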